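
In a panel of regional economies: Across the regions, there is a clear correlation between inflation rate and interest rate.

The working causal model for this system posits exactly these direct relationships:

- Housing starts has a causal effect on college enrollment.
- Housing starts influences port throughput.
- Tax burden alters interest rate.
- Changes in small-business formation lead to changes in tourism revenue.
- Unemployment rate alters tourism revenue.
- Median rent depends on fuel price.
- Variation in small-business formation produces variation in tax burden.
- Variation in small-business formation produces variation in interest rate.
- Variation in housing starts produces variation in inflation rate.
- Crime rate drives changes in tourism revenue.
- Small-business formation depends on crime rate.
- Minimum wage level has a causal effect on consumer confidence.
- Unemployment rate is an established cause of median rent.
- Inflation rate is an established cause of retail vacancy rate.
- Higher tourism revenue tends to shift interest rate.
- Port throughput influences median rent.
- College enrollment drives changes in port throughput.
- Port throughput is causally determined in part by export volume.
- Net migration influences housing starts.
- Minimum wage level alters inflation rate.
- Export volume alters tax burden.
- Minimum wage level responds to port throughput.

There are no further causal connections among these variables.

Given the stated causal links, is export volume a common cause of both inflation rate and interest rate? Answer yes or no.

yes

Export volume has a causal path to inflation rate (export volume → port throughput → minimum wage level → inflation rate) and to interest rate (export volume → tax burden → interest rate), so it is a common cause of both — a confounder.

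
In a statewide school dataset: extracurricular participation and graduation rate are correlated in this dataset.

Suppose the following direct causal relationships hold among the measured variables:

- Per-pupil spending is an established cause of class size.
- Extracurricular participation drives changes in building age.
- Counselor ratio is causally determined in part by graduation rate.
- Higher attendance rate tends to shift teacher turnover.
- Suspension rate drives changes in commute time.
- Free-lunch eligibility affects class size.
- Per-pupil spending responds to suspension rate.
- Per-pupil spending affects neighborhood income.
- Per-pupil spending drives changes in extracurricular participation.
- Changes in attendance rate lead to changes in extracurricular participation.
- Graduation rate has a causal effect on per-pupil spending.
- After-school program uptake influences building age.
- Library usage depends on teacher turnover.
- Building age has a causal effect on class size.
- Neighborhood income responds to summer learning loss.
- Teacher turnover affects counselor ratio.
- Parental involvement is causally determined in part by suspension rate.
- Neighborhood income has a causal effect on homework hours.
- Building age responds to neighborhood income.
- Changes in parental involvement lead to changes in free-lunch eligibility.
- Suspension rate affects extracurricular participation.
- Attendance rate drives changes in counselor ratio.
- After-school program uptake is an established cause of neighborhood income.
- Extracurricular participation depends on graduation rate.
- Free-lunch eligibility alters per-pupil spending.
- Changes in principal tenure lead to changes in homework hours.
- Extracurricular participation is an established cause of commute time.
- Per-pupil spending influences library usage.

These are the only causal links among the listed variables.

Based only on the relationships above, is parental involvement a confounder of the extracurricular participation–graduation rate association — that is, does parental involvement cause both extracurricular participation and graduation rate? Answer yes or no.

no

Parental involvement has no stated causal path to graduation rate. A confounder must cause both variables, so parental involvement does not qualify.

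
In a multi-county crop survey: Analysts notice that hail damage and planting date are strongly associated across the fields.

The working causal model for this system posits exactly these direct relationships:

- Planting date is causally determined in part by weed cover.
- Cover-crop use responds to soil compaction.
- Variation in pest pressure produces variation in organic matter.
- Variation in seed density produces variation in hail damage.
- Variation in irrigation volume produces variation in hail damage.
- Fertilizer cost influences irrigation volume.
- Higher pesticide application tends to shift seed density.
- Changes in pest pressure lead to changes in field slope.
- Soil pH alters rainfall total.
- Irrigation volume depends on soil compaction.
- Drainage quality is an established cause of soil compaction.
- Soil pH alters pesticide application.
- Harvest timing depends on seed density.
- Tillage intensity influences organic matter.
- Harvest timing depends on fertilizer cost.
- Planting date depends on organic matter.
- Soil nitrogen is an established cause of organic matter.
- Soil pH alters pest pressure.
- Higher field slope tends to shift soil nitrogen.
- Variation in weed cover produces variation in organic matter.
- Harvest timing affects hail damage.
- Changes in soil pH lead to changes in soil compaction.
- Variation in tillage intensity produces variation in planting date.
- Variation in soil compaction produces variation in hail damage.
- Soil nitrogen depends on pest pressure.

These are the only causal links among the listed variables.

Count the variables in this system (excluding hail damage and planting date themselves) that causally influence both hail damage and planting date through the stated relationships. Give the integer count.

1

The common causes are: soil pH (to hail damage via soil pH → soil compaction → hail damage; to planting date via soil pH → pest pressure → organic matter → planting date).
Every other variable lacks a causal path to at least one of hail damage and planting date.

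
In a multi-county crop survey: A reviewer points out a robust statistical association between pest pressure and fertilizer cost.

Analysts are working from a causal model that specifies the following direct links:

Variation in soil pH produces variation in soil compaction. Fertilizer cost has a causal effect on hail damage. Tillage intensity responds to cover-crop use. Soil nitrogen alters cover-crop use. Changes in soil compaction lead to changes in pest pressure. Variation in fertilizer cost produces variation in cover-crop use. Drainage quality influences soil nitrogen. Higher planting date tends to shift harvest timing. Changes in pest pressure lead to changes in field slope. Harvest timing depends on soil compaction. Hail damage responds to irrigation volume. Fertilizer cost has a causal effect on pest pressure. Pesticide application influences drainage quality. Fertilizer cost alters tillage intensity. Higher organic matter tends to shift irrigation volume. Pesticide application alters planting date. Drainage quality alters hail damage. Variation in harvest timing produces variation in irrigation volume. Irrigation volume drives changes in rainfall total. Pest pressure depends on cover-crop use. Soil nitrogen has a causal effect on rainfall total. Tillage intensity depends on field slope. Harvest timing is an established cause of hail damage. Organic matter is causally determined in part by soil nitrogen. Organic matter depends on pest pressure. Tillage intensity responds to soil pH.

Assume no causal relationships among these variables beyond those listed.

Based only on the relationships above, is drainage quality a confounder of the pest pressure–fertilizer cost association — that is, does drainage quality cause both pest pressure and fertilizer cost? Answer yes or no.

no

Drainage quality has no stated causal path to fertilizer cost. A confounder must cause both variables, so drainage quality does not qualify.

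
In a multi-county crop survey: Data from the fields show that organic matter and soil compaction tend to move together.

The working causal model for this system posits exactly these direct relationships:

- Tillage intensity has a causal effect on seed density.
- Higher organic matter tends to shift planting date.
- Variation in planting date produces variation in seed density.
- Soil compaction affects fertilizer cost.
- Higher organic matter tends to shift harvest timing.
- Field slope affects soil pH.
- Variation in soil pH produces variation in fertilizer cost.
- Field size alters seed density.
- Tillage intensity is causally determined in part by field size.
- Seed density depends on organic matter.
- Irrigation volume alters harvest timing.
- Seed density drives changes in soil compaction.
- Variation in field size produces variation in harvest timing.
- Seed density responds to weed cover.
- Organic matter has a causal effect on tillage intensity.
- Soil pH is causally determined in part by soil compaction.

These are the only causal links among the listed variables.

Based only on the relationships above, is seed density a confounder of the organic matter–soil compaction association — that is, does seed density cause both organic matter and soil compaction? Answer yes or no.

no

Seed density has no stated causal path to organic matter. A confounder must cause both variables, so seed density does not qualify.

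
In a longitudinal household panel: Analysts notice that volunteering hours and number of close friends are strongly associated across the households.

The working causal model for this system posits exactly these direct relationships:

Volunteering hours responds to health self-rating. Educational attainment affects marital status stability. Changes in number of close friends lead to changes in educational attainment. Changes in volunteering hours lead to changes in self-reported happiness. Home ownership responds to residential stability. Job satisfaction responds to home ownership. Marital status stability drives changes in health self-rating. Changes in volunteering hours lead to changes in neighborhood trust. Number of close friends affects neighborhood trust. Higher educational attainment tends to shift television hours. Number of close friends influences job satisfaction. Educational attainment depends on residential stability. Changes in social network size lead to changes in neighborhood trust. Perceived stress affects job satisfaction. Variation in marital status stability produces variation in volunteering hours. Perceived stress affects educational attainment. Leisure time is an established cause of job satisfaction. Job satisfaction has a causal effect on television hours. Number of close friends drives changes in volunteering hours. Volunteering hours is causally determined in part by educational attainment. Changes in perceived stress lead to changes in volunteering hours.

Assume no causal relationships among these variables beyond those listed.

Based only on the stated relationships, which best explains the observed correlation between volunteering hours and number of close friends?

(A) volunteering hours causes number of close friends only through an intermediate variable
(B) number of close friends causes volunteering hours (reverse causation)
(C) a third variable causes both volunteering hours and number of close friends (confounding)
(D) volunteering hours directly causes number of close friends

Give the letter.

The stated link runs number of close friends → volunteering hours; volunteering hours has no causal path to number of close friends. No variable causes both, so confounding is ruled out. The correlation reflects reverse causation.

B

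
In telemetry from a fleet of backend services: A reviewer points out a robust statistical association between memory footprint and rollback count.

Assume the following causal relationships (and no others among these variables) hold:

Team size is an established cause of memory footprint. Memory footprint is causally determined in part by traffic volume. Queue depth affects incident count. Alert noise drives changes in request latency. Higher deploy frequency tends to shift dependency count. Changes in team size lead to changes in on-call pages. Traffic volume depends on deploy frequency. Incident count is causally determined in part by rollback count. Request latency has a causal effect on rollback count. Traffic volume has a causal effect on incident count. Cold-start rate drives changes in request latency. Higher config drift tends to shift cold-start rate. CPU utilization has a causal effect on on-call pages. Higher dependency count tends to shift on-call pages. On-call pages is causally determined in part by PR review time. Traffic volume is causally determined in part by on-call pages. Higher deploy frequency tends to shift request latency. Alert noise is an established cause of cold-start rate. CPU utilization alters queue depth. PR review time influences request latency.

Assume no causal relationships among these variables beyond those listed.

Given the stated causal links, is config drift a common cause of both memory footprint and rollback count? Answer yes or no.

no

Config drift has no stated causal path to memory footprint. A confounder must cause both variables, so config drift does not qualify.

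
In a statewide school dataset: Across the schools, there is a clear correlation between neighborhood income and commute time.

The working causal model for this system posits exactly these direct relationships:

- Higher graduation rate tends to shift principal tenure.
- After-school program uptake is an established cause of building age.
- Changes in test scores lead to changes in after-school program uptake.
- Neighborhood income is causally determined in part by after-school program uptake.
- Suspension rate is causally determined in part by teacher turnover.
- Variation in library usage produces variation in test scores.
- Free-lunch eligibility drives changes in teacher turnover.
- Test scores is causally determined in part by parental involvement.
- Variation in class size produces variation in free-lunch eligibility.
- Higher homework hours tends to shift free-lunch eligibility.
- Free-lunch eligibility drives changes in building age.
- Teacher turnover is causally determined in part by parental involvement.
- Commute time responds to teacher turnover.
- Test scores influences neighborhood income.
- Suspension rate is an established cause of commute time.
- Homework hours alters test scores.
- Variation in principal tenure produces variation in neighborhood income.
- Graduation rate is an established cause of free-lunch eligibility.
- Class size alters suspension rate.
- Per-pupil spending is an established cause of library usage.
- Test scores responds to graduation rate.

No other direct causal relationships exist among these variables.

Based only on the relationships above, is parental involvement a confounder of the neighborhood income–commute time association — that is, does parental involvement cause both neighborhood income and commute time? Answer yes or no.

Parental involvement has a causal path to neighborhood income (parental involvement → test scores → neighborhood income) and to commute time (parental involvement → teacher turnover → commute time), so it is a common cause of both — a confounder.

yes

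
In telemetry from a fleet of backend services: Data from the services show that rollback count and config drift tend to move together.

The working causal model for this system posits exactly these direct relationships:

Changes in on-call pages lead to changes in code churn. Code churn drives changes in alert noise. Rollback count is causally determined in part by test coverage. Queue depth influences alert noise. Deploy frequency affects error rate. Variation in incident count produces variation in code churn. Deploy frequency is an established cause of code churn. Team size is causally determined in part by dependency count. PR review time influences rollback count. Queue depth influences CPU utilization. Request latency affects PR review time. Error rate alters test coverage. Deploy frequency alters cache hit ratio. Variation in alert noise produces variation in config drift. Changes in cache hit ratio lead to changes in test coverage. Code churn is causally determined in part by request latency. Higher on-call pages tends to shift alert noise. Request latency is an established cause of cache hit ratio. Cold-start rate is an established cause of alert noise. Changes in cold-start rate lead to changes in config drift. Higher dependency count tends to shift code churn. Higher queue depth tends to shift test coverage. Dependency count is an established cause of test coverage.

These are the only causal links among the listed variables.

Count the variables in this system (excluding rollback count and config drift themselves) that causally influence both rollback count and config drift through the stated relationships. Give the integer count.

The common causes are: dependency count (to rollback count via dependency count → test coverage → rollback count; to config drift via dependency count → code churn → alert noise → config drift); deploy frequency (to rollback count via deploy frequency → cache hit ratio → test coverage → rollback count; to config drift via deploy frequency → code churn → alert noise → config drift); queue depth (to rollback count via queue depth → test coverage → rollback count; to config drift via queue depth → alert noise → config drift); request latency (to rollback count via request latency → PR review time → rollback count; to config drift via request latency → code churn → alert noise → config drift).
Every other variable lacks a causal path to at least one of rollback count and config drift.

4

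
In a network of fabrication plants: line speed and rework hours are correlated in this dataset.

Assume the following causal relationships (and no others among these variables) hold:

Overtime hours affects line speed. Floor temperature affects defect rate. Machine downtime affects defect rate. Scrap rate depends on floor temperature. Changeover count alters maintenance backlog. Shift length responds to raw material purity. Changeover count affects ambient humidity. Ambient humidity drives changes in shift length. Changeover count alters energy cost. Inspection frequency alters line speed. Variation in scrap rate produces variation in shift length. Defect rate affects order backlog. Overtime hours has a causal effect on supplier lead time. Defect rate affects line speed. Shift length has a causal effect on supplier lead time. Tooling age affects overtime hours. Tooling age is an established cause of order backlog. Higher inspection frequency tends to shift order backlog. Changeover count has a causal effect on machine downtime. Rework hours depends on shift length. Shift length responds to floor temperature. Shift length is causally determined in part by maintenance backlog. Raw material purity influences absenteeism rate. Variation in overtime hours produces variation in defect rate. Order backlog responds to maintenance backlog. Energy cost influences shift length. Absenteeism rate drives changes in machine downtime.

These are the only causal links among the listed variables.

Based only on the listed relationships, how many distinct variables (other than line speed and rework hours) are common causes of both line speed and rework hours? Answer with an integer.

The common causes are: changeover count (to line speed via changeover count → machine downtime → defect rate → line speed; to rework hours via changeover count → ambient humidity → shift length → rework hours); floor temperature (to line speed via floor temperature → defect rate → line speed; to rework hours via floor temperature → shift length → rework hours); raw material purity (to line speed via raw material purity → absenteeism rate → machine downtime → defect rate → line speed; to rework hours via raw material purity → shift length → rework hours).
Every other variable lacks a causal path to at least one of line speed and rework hours.

3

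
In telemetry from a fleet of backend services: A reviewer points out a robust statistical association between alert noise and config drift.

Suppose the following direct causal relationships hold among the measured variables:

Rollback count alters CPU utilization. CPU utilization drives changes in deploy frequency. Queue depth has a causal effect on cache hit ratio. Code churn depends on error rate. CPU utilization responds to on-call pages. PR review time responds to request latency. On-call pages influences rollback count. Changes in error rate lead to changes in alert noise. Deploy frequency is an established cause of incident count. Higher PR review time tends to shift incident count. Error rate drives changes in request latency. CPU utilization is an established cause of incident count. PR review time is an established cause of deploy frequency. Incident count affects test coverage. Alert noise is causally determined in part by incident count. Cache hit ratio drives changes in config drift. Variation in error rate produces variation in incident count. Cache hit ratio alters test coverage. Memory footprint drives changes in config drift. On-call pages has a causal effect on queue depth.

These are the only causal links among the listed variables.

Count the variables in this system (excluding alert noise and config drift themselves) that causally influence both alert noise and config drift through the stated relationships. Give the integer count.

1

The common causes are: on-call pages (to alert noise via on-call pages → CPU utilization → incident count → alert noise; to config drift via on-call pages → queue depth → cache hit ratio → config drift).
Every other variable lacks a causal path to at least one of alert noise and config drift.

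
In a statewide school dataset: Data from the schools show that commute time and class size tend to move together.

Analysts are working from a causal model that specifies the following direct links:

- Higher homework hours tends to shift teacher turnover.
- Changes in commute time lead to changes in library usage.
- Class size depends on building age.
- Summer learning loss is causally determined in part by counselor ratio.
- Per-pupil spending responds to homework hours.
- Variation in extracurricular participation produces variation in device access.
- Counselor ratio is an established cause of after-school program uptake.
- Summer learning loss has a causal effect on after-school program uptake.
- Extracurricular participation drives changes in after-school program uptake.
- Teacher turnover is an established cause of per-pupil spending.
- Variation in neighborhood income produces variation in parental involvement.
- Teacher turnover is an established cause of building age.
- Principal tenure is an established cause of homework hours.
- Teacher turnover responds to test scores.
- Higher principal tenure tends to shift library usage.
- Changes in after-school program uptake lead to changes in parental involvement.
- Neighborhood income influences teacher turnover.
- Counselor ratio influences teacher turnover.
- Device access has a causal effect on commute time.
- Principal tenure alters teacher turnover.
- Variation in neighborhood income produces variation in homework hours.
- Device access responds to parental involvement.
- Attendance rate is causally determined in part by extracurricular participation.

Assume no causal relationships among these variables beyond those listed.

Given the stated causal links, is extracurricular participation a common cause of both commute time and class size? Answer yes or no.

Extracurricular participation has no stated causal path to class size. A confounder must cause both variables, so extracurricular participation does not qualify.

no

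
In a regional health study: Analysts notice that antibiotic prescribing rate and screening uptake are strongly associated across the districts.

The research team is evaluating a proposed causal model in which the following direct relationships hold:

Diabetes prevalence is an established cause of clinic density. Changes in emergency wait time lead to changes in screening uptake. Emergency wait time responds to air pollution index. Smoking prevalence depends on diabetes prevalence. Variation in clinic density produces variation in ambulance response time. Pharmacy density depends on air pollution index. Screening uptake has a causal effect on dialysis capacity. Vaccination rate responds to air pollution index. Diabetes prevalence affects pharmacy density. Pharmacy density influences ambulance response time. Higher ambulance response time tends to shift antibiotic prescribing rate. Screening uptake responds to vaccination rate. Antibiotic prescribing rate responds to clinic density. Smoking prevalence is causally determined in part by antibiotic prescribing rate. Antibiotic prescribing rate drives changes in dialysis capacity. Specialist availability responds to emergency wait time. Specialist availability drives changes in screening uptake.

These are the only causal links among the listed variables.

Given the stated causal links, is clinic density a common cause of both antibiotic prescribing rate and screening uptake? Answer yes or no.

no

Clinic density has no stated causal path to screening uptake. A confounder must cause both variables, so clinic density does not qualify.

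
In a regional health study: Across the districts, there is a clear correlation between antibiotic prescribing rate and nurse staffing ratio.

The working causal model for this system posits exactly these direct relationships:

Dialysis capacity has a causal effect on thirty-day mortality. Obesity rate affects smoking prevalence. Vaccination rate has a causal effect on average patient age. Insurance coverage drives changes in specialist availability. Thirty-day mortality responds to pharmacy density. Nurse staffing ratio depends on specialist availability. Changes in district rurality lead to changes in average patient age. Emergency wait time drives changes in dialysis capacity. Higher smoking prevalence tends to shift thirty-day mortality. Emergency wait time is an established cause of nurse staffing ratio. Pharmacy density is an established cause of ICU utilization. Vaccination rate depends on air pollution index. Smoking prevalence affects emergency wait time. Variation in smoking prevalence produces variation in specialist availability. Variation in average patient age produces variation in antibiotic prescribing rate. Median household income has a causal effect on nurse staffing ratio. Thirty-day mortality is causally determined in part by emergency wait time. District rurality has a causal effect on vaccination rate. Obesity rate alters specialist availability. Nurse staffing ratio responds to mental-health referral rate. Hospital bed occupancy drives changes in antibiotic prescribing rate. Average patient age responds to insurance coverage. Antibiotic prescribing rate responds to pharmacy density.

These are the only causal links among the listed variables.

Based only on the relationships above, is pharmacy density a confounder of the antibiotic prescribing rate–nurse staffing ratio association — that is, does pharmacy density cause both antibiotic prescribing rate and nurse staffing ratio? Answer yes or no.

Pharmacy density has no stated causal path to nurse staffing ratio. A confounder must cause both variables, so pharmacy density does not qualify.

no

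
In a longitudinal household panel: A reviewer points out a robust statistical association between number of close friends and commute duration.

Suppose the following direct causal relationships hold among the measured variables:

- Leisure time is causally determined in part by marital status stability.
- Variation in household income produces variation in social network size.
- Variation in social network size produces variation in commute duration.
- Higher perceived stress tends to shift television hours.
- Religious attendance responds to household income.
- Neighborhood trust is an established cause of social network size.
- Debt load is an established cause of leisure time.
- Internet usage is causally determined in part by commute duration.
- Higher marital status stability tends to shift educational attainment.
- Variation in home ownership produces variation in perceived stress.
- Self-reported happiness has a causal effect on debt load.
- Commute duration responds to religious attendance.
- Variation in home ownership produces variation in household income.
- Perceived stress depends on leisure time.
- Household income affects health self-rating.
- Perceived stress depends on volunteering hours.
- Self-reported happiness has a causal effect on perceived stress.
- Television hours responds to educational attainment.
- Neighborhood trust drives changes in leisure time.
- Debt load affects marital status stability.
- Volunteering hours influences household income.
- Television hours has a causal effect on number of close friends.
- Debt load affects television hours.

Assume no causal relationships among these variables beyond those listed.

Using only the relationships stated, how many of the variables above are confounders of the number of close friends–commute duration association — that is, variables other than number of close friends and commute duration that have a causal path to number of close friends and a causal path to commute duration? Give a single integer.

The common causes are: home ownership (to number of close friends via home ownership → perceived stress → television hours → number of close friends; to commute duration via home ownership → household income → religious attendance → commute duration); neighborhood trust (to number of close friends via neighborhood trust → leisure time → perceived stress → television hours → number of close friends; to commute duration via neighborhood trust → social network size → commute duration); volunteering hours (to number of close friends via volunteering hours → perceived stress → television hours → number of close friends; to commute duration via volunteering hours → household income → religious attendance → commute duration).
Every other variable lacks a causal path to at least one of number of close friends and commute duration.

3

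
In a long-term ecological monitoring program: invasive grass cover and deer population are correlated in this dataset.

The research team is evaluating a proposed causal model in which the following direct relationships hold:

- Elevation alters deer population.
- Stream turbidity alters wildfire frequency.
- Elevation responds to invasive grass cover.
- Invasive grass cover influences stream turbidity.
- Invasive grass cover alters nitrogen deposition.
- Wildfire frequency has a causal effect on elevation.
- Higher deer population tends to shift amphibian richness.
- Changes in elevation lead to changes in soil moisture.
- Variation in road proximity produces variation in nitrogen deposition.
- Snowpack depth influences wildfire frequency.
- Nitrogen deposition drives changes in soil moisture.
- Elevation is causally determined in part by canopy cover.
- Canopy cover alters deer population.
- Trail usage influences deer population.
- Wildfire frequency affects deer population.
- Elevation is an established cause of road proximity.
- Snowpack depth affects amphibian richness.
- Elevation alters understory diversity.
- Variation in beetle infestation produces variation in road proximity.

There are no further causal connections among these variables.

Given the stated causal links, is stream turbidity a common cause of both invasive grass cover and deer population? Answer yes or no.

no

Stream turbidity has no stated causal path to invasive grass cover. A confounder must cause both variables, so stream turbidity does not qualify.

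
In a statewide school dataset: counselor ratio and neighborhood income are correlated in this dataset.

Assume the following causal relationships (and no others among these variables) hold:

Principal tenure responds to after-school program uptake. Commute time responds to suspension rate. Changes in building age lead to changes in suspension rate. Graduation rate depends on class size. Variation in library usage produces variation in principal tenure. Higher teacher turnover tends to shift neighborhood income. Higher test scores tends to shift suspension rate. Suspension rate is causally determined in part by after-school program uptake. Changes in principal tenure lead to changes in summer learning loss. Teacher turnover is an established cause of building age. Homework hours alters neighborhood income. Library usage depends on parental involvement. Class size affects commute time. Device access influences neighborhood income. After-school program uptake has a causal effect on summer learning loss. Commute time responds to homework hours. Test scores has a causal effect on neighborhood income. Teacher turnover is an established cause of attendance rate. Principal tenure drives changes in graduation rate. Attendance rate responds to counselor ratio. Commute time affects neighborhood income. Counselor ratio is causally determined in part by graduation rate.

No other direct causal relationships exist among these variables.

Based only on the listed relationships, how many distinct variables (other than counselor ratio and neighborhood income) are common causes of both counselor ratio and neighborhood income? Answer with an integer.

2

The common causes are: after-school program uptake (to counselor ratio via after-school program uptake → principal tenure → graduation rate → counselor ratio; to neighborhood income via after-school program uptake → suspension rate → commute time → neighborhood income); class size (to counselor ratio via class size → graduation rate → counselor ratio; to neighborhood income via class size → commute time → neighborhood income).
Every other variable lacks a causal path to at least one of counselor ratio and neighborhood income.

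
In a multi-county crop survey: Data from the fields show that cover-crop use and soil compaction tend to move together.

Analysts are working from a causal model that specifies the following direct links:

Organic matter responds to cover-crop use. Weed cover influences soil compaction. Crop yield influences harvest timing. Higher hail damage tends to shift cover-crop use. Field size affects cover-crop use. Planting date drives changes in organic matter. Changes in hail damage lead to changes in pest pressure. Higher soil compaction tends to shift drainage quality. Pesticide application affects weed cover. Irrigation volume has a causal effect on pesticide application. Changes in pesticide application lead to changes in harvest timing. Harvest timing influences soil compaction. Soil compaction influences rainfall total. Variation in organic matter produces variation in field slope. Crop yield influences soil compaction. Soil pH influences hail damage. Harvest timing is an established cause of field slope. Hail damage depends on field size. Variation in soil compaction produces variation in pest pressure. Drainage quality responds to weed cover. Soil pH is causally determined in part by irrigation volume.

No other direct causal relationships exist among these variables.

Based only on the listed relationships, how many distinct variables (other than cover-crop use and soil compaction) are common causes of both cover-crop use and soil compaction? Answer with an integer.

1

The common causes are: irrigation volume (to cover-crop use via irrigation volume → soil pH → hail damage → cover-crop use; to soil compaction via irrigation volume → pesticide application → weed cover → soil compaction).
Every other variable lacks a causal path to at least one of cover-crop use and soil compaction.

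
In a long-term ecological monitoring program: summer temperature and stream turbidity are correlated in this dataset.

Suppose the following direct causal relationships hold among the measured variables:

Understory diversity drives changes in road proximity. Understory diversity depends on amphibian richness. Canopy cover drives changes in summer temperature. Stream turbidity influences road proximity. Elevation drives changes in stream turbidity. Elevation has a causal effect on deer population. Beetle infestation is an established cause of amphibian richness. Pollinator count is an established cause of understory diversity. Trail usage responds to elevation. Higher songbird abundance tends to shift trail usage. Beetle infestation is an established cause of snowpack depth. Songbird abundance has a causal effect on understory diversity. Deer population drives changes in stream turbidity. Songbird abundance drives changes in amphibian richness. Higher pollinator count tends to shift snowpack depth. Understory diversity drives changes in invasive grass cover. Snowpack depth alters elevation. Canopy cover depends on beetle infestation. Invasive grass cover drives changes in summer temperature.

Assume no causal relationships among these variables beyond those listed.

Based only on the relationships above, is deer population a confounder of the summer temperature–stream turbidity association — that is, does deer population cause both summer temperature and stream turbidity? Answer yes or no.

no

Deer population has no stated causal path to summer temperature. A confounder must cause both variables, so deer population does not qualify.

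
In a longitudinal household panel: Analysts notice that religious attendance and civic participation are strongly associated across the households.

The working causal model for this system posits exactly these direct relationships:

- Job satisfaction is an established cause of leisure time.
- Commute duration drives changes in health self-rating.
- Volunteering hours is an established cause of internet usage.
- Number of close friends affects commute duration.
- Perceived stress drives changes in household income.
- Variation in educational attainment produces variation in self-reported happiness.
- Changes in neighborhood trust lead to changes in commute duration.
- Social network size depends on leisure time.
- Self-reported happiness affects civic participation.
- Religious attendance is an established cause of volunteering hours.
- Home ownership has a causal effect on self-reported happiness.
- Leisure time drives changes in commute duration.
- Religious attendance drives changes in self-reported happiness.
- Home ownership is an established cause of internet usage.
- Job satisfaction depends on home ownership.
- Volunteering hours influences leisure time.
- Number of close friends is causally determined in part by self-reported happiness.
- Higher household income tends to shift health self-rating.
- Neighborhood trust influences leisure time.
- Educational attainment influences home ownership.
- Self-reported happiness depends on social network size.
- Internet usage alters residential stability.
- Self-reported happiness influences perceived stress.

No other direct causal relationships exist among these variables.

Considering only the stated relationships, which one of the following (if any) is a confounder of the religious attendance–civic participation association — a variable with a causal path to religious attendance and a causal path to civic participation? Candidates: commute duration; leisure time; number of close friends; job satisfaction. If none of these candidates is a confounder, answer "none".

none

None of the listed candidates has causal paths to both religious attendance and civic participation in the stated relationships, so none is a common cause.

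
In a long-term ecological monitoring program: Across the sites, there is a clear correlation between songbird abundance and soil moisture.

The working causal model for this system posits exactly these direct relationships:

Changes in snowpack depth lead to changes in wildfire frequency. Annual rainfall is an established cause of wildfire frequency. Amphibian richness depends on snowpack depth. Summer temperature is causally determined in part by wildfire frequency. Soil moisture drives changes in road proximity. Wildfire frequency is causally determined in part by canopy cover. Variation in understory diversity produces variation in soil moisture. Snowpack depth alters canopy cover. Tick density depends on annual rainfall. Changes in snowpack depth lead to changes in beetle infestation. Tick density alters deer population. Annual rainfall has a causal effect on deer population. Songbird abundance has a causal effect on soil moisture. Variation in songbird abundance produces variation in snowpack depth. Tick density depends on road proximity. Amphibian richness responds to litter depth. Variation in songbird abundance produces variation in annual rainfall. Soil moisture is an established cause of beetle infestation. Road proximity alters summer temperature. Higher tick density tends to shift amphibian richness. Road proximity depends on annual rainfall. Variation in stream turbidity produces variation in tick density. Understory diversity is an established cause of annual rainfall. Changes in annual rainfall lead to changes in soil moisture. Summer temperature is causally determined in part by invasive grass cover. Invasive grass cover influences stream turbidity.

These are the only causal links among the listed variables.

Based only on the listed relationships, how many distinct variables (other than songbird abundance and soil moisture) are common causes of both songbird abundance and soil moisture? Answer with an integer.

0

No listed variable has a causal path to both songbird abundance and soil moisture, so there are no common causes.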